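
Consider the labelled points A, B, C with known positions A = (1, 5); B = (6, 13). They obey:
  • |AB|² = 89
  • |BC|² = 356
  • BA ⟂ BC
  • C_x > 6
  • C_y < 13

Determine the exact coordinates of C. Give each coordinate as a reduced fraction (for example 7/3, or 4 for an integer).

C = (22, 3)

1. C_x = 22  [[BA ⟂ BC ⇒ -5x-8y+134=0] ∩ [|C−(6, 13)|²=356]]
2. C_y = 3  [[BA ⟂ BC ⇒ -5x-8y+134=0] ∩ [|C−(6, 13)|²=356]]
   so C = (22, 3)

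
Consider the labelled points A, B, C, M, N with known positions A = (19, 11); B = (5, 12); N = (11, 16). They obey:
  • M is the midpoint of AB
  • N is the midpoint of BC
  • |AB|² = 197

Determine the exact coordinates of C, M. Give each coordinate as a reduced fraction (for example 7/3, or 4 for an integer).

C = (17, 20)
M = (12, 23/2)

1. M_x = 12  [2·M = A+B = (19, 11)+(5, 12)]
2. M_y = 23/2  [2·M = A+B = (19, 11)+(5, 12)]
   so M = (12, 23/2)
3. C_x = 17  [C = 2·N−B = 2·(11, 16)−(5, 12)]
4. C_y = 20  [C = 2·N−B = 2·(11, 16)−(5, 12)]
   so C = (17, 20)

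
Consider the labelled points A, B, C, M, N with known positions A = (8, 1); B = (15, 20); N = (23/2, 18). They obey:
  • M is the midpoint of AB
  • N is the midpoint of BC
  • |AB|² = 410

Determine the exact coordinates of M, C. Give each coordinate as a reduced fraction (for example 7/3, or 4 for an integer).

M = (23/2, 21/2)
C = (8, 16)

1. M_x = 23/2  [2·M = A+B = (8, 1)+(15, 20)]
2. M_y = 21/2  [2·M = A+B = (8, 1)+(15, 20)]
   so M = (23/2, 21/2)
3. C_x = 8  [C = 2·N−B = 2·(23/2, 18)−(15, 20)]
4. C_y = 16  [C = 2·N−B = 2·(23/2, 18)−(15, 20)]
   so C = (8, 16)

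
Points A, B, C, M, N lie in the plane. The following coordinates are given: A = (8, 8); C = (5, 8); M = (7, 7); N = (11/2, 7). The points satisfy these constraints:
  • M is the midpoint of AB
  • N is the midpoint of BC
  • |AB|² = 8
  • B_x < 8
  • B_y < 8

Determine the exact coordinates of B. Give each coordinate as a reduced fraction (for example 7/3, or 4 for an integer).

B = (6, 6)

1. B_x = 6  [B = 2·M−A = 2·(7, 7)−(8, 8)]
2. B_y = 6  [B = 2·M−A = 2·(7, 7)−(8, 8)]
   so B = (6, 6)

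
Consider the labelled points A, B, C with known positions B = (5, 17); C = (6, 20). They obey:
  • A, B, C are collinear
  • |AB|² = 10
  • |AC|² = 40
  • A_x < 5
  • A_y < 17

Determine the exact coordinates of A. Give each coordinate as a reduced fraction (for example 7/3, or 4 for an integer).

A = (4, 14)

1. A_x = 4  [[A, B, C are collinear ⇒ -3x+1y-2=0] ∩ [|A−(5, 17)|²=10]]
2. A_y = 14  [[A, B, C are collinear ⇒ -3x+1y-2=0] ∩ [|A−(5, 17)|²=10]]
   so A = (4, 14)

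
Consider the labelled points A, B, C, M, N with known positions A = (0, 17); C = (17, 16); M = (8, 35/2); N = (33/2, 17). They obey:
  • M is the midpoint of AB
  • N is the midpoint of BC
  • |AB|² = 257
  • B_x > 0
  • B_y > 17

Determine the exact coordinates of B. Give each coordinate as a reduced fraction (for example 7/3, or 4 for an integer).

1. B_x = 16  [B = 2·M−A = 2·(8, 35/2)−(0, 17)]
2. B_y = 18  [B = 2·M−A = 2·(8, 35/2)−(0, 17)]
   so B = (16, 18)

B = (16, 18)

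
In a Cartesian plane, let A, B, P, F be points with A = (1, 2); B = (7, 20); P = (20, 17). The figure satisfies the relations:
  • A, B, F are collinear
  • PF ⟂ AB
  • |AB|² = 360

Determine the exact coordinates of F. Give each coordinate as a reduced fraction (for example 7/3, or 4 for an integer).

F = (37/5, 106/5)

1. F_x = 37/5  [[A, B, F are collinear ⇒ -18x+6y+6=0] ∩ [PF ⟂ AB ⇒ 6x+18y-426=0]]
2. F_y = 106/5  [[A, B, F are collinear ⇒ -18x+6y+6=0] ∩ [PF ⟂ AB ⇒ 6x+18y-426=0]]
   so F = (37/5, 106/5)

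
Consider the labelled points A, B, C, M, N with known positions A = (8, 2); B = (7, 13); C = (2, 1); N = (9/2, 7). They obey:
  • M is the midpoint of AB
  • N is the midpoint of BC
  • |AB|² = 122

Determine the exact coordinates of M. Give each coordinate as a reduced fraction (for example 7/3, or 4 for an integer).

1. M_x = 15/2  [2·M = A+B = (8, 2)+(7, 13)]
2. M_y = 15/2  [2·M = A+B = (8, 2)+(7, 13)]
   so M = (15/2, 15/2)

M = (15/2, 15/2)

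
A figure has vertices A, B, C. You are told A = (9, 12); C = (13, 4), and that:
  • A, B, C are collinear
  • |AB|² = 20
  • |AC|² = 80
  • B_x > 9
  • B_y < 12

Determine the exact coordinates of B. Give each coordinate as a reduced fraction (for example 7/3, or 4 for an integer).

B = (11, 8)

1. B_x = 11  [[A, B, C are collinear ⇒ -8x-4y+120=0] ∩ [|B−(9, 12)|²=20]]
2. B_y = 8  [[A, B, C are collinear ⇒ -8x-4y+120=0] ∩ [|B−(9, 12)|²=20]]
   so B = (11, 8)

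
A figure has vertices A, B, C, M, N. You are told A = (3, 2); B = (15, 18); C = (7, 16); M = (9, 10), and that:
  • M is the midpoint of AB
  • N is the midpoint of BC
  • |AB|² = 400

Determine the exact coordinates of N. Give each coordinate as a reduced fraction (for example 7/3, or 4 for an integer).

1. N_x = 11  [2·N = B+C = (15, 18)+(7, 16)]
2. N_y = 17  [2·N = B+C = (15, 18)+(7, 16)]
   so N = (11, 17)

N = (11, 17)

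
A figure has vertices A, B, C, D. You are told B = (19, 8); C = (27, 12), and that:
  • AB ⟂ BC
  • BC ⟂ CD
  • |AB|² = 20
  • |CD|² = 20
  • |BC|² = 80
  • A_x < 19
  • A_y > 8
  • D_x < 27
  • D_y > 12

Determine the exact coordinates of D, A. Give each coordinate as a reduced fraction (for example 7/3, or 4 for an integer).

1. D_x = 25  [[BC ⟂ CD ⇒ 8x+4y-264=0] ∩ [|D−(27, 12)|²=20]]
2. D_y = 16  [[BC ⟂ CD ⇒ 8x+4y-264=0] ∩ [|D−(27, 12)|²=20]]
   so D = (25, 16)
3. A_x = 17  [[AB ⟂ BC ⇒ -8x-4y+184=0] ∩ [|A−(19, 8)|²=20]]
4. A_y = 12  [[AB ⟂ BC ⇒ -8x-4y+184=0] ∩ [|A−(19, 8)|²=20]]
   so A = (17, 12)

D = (25, 16)
A = (17, 12)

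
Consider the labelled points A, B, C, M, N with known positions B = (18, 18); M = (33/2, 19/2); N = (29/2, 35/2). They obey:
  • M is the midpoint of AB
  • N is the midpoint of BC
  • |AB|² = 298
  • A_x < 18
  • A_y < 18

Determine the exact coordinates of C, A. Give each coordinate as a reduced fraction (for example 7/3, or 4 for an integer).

1. A_x = 15  [A = 2·M−B = 2·(33/2, 19/2)−(18, 18)]
2. A_y = 1  [A = 2·M−B = 2·(33/2, 19/2)−(18, 18)]
   so A = (15, 1)
3. C_x = 11  [C = 2·N−B = 2·(29/2, 35/2)−(18, 18)]
4. C_y = 17  [C = 2·N−B = 2·(29/2, 35/2)−(18, 18)]
   so C = (11, 17)

C = (11, 17)
A = (15, 1)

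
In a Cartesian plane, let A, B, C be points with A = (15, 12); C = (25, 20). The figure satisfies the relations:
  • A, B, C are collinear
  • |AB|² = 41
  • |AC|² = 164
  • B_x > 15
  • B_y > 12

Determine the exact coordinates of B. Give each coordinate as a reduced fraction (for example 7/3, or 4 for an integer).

1. B_x = 20  [[A, B, C are collinear ⇒ 8x-10y=0] ∩ [|B−(15, 12)|²=41]]
2. B_y = 16  [[A, B, C are collinear ⇒ 8x-10y=0] ∩ [|B−(15, 12)|²=41]]
   so B = (20, 16)

B = (20, 16)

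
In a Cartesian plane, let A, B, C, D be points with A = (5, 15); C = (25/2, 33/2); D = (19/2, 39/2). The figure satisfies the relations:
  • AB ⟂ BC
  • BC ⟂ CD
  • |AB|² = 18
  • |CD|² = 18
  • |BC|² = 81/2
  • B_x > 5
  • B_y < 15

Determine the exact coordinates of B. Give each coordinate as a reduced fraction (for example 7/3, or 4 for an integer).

1. B_x = 8  [[BC ⟂ CD ⇒ 3x-3y+12=0] ∩ [|B−(5, 15)|²=18]]
2. B_y = 12  [[BC ⟂ CD ⇒ 3x-3y+12=0] ∩ [|B−(5, 15)|²=18]]
   so B = (8, 12)

B = (8, 12)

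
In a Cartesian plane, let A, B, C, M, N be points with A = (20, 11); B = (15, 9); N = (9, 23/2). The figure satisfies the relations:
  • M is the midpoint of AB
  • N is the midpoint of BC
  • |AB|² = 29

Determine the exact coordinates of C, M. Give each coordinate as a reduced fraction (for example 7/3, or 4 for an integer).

1. M_x = 35/2  [2·M = A+B = (20, 11)+(15, 9)]
2. M_y = 10  [2·M = A+B = (20, 11)+(15, 9)]
   so M = (35/2, 10)
3. C_x = 3  [C = 2·N−B = 2·(9, 23/2)−(15, 9)]
4. C_y = 14  [C = 2·N−B = 2·(9, 23/2)−(15, 9)]
   so C = (3, 14)

C = (3, 14)
M = (35/2, 10)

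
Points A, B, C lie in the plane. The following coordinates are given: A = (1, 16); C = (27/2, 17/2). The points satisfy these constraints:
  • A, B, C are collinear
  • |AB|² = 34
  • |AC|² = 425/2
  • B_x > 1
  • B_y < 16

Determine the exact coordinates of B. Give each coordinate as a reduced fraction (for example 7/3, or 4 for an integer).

B = (6, 13)

1. B_x = 6  [[A, B, C are collinear ⇒ -15/2x-25/2y+415/2=0] ∩ [|B−(1, 16)|²=34]]
2. B_y = 13  [[A, B, C are collinear ⇒ -15/2x-25/2y+415/2=0] ∩ [|B−(1, 16)|²=34]]
   so B = (6, 13)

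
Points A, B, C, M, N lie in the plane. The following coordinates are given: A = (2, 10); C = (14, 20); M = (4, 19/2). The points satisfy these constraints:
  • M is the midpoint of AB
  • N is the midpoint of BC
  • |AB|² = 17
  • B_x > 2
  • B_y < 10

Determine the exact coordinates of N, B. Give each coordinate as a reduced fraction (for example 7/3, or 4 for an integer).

N = (10, 29/2)
B = (6, 9)

1. B_x = 6  [B = 2·M−A = 2·(4, 19/2)−(2, 10)]
2. B_y = 9  [B = 2·M−A = 2·(4, 19/2)−(2, 10)]
   so B = (6, 9)
3. N_x = 10  [2·N = B+C = (6, 9)+(14, 20)]
4. N_y = 29/2  [2·N = B+C = (6, 9)+(14, 20)]
   so N = (10, 29/2)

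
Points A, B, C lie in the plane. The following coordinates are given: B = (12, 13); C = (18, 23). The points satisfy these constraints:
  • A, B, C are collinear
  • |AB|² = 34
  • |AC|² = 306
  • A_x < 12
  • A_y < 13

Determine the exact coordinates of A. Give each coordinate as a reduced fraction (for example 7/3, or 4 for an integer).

1. A_x = 9  [[A, B, C are collinear ⇒ -10x+6y+42=0] ∩ [|A−(12, 13)|²=34]]
2. A_y = 8  [[A, B, C are collinear ⇒ -10x+6y+42=0] ∩ [|A−(12, 13)|²=34]]
   so A = (9, 8)

A = (9, 8)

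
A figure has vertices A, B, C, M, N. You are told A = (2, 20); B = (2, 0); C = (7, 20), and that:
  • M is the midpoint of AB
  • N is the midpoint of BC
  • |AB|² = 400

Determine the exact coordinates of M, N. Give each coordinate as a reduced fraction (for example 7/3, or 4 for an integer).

M = (2, 10)
N = (9/2, 10)

1. M_x = 2  [2·M = A+B = (2, 20)+(2, 0)]
2. M_y = 10  [2·M = A+B = (2, 20)+(2, 0)]
   so M = (2, 10)
3. N_x = 9/2  [2·N = B+C = (2, 0)+(7, 20)]
4. N_y = 10  [2·N = B+C = (2, 0)+(7, 20)]
   so N = (9/2, 10)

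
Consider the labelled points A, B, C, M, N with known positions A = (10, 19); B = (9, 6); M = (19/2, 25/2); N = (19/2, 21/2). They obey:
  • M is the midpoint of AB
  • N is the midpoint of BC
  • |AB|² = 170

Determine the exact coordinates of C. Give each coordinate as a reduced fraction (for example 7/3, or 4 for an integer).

1. C_x = 10  [C = 2·N−B = 2·(19/2, 21/2)−(9, 6)]
2. C_y = 15  [C = 2·N−B = 2·(19/2, 21/2)−(9, 6)]
   so C = (10, 15)

C = (10, 15)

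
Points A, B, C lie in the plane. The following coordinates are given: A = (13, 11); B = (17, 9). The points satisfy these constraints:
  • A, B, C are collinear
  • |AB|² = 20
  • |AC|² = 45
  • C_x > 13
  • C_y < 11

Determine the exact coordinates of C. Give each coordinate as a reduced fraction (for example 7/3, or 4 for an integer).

C = (19, 8)

1. C_x = 19  [[A, B, C are collinear ⇒ 2x+4y-70=0] ∩ [|C−(13, 11)|²=45]]
2. C_y = 8  [[A, B, C are collinear ⇒ 2x+4y-70=0] ∩ [|C−(13, 11)|²=45]]
   so C = (19, 8)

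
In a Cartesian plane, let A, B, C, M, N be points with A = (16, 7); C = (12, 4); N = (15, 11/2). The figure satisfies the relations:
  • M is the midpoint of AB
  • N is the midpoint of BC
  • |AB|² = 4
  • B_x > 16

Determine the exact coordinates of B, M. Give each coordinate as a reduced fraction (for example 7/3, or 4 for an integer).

1. B_x = 18  [B = 2·N−C = 2·(15, 11/2)−(12, 4)]
2. B_y = 7  [B = 2·N−C = 2·(15, 11/2)−(12, 4)]
   so B = (18, 7)
3. M_x = 17  [2·M = A+B = (16, 7)+(18, 7)]
4. M_y = 7  [2·M = A+B = (16, 7)+(18, 7)]
   so M = (17, 7)

B = (18, 7)
M = (17, 7)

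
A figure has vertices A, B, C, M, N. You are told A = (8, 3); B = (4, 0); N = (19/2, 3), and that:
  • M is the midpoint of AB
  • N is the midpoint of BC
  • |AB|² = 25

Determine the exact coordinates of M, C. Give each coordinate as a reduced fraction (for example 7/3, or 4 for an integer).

1. M_x = 6  [2·M = A+B = (8, 3)+(4, 0)]
2. M_y = 3/2  [2·M = A+B = (8, 3)+(4, 0)]
   so M = (6, 3/2)
3. C_x = 15  [C = 2·N−B = 2·(19/2, 3)−(4, 0)]
4. C_y = 6  [C = 2·N−B = 2·(19/2, 3)−(4, 0)]
   so C = (15, 6)

M = (6, 3/2)
C = (15, 6)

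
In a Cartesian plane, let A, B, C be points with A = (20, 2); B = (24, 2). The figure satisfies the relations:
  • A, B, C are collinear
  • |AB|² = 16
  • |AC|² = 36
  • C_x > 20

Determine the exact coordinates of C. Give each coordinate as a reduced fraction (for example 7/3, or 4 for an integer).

1. C_x = 26  [[A, B, C are collinear ⇒ 4y-8=0] ∩ [|C−(20, 2)|²=36]]
2. C_y = 2  [[A, B, C are collinear ⇒ 4y-8=0] ∩ [|C−(20, 2)|²=36]]
   so C = (26, 2)

C = (26, 2)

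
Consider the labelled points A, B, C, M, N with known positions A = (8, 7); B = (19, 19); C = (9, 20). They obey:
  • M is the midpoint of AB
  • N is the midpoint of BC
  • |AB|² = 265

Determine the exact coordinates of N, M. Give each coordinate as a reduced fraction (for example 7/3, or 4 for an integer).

N = (14, 39/2)
M = (27/2, 13)

1. M_x = 27/2  [2·M = A+B = (8, 7)+(19, 19)]
2. M_y = 13  [2·M = A+B = (8, 7)+(19, 19)]
   so M = (27/2, 13)
3. N_x = 14  [2·N = B+C = (19, 19)+(9, 20)]
4. N_y = 39/2  [2·N = B+C = (19, 19)+(9, 20)]
   so N = (14, 39/2)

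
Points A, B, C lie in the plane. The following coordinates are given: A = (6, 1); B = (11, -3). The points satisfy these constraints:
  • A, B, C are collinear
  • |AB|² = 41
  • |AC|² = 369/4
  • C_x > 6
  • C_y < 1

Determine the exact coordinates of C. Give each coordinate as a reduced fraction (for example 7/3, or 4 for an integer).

C = (27/2, -5)

1. C_x = 27/2  [[A, B, C are collinear ⇒ 4x+5y-29=0] ∩ [|C−(6, 1)|²=369/4]]
2. C_y = -5  [[A, B, C are collinear ⇒ 4x+5y-29=0] ∩ [|C−(6, 1)|²=369/4]]
   so C = (27/2, -5)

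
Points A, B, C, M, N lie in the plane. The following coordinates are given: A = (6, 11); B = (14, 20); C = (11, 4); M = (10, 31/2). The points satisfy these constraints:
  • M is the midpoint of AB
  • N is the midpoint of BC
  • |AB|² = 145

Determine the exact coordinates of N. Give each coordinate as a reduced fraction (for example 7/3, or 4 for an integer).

N = (25/2, 12)

1. N_x = 25/2  [2·N = B+C = (14, 20)+(11, 4)]
2. N_y = 12  [2·N = B+C = (14, 20)+(11, 4)]
   so N = (25/2, 12)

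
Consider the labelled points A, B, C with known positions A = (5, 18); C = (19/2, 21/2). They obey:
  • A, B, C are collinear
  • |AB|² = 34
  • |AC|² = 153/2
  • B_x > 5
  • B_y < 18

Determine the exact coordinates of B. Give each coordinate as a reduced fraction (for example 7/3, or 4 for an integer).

B = (8, 13)

1. B_x = 8  [[A, B, C are collinear ⇒ -15/2x-9/2y+237/2=0] ∩ [|B−(5, 18)|²=34]]
2. B_y = 13  [[A, B, C are collinear ⇒ -15/2x-9/2y+237/2=0] ∩ [|B−(5, 18)|²=34]]
   so B = (8, 13)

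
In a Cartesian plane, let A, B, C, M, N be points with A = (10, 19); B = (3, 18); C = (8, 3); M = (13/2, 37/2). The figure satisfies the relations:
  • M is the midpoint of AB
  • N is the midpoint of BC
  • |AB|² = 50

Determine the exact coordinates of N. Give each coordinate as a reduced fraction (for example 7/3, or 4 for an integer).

N = (11/2, 21/2)

1. N_x = 11/2  [2·N = B+C = (3, 18)+(8, 3)]
2. N_y = 21/2  [2·N = B+C = (3, 18)+(8, 3)]
   so N = (11/2, 21/2)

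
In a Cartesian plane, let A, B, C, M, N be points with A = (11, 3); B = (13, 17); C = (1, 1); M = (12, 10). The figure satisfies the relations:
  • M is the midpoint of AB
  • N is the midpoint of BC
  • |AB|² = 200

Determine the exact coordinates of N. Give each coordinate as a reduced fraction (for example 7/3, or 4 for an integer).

1. N_x = 7  [2·N = B+C = (13, 17)+(1, 1)]
2. N_y = 9  [2·N = B+C = (13, 17)+(1, 1)]
   so N = (7, 9)

N = (7, 9)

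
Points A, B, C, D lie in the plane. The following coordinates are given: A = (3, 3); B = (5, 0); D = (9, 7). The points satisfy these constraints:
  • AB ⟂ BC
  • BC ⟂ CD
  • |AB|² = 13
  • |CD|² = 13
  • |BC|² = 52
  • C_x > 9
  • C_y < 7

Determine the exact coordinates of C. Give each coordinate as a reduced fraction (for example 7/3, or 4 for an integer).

C = (11, 4)

1. C_x = 11  [[AB ⟂ BC ⇒ 2x-3y-10=0] ∩ [|C−(9, 7)|²=13]]
2. C_y = 4  [[AB ⟂ BC ⇒ 2x-3y-10=0] ∩ [|C−(9, 7)|²=13]]
   so C = (11, 4)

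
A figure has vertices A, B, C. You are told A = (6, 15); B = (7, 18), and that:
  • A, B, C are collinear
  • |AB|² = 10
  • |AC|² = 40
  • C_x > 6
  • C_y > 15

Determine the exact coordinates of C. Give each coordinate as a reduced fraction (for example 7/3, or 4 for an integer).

C = (8, 21)

1. C_x = 8  [[A, B, C are collinear ⇒ -3x+1y+3=0] ∩ [|C−(6, 15)|²=40]]
2. C_y = 21  [[A, B, C are collinear ⇒ -3x+1y+3=0] ∩ [|C−(6, 15)|²=40]]
   so C = (8, 21)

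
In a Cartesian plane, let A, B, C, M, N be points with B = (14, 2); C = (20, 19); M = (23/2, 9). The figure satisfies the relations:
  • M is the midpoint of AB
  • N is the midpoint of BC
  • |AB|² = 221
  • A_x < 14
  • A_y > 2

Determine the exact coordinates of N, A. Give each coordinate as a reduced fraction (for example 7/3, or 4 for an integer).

1. A_x = 9  [A = 2·M−B = 2·(23/2, 9)−(14, 2)]
2. A_y = 16  [A = 2·M−B = 2·(23/2, 9)−(14, 2)]
   so A = (9, 16)
3. N_x = 17  [2·N = B+C = (14, 2)+(20, 19)]
4. N_y = 21/2  [2·N = B+C = (14, 2)+(20, 19)]
   so N = (17, 21/2)

N = (17, 21/2)
A = (9, 16)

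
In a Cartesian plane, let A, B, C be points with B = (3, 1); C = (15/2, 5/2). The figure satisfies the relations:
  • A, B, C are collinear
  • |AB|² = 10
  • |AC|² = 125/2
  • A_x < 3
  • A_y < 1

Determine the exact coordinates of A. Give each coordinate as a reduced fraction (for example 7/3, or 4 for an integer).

A = (0, 0)

1. A_x = 0  [[A, B, C are collinear ⇒ -3/2x+9/2y=0] ∩ [|A−(3, 1)|²=10]]
2. A_y = 0  [[A, B, C are collinear ⇒ -3/2x+9/2y=0] ∩ [|A−(3, 1)|²=10]]
   so A = (0, 0)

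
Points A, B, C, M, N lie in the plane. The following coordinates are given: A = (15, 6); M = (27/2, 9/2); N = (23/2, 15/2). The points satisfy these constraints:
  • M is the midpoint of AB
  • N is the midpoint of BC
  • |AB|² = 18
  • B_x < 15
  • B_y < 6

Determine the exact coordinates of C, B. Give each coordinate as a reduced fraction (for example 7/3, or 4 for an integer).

C = (11, 12)
B = (12, 3)

1. B_x = 12  [B = 2·M−A = 2·(27/2, 9/2)−(15, 6)]
2. B_y = 3  [B = 2·M−A = 2·(27/2, 9/2)−(15, 6)]
   so B = (12, 3)
3. C_x = 11  [C = 2·N−B = 2·(23/2, 15/2)−(12, 3)]
4. C_y = 12  [C = 2·N−B = 2·(23/2, 15/2)−(12, 3)]
   so C = (11, 12)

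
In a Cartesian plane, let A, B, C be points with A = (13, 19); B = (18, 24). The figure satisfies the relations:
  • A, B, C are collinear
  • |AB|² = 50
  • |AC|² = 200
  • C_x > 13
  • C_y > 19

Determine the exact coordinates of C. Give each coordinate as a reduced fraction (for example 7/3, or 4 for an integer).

1. C_x = 23  [[A, B, C are collinear ⇒ -5x+5y-30=0] ∩ [|C−(13, 19)|²=200]]
2. C_y = 29  [[A, B, C are collinear ⇒ -5x+5y-30=0] ∩ [|C−(13, 19)|²=200]]
   so C = (23, 29)

C = (23, 29)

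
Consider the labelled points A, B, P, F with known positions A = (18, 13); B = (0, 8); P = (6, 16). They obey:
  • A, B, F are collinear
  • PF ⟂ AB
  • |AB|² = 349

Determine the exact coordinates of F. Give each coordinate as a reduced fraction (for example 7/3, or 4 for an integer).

1. F_x = 2664/349  [[A, B, F are collinear ⇒ 5x-18y+144=0] ∩ [PF ⟂ AB ⇒ -18x-5y+188=0]]
2. F_y = 3532/349  [[A, B, F are collinear ⇒ 5x-18y+144=0] ∩ [PF ⟂ AB ⇒ -18x-5y+188=0]]
   so F = (2664/349, 3532/349)

F = (2664/349, 3532/349)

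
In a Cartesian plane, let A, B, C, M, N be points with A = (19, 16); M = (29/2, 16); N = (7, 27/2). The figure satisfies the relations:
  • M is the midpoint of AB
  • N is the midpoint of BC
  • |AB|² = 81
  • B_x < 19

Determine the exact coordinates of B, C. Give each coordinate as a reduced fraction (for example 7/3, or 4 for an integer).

1. B_x = 10  [B = 2·M−A = 2·(29/2, 16)−(19, 16)]
2. B_y = 16  [B = 2·M−A = 2·(29/2, 16)−(19, 16)]
   so B = (10, 16)
3. C_x = 4  [C = 2·N−B = 2·(7, 27/2)−(10, 16)]
4. C_y = 11  [C = 2·N−B = 2·(7, 27/2)−(10, 16)]
   so C = (4, 11)

B = (10, 16)
C = (4, 11)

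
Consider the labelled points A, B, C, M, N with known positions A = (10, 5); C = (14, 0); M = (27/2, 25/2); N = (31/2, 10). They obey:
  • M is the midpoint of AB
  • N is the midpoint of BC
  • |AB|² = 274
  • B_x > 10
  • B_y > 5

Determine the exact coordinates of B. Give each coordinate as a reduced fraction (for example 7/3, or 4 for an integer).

1. B_x = 17  [B = 2·M−A = 2·(27/2, 25/2)−(10, 5)]
2. B_y = 20  [B = 2·M−A = 2·(27/2, 25/2)−(10, 5)]
   so B = (17, 20)

B = (17, 20)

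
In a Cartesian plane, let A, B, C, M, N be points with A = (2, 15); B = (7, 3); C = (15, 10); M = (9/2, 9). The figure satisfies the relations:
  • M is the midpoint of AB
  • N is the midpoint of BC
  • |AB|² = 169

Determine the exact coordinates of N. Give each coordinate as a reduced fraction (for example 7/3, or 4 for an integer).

N = (11, 13/2)

1. N_x = 11  [2·N = B+C = (7, 3)+(15, 10)]
2. N_y = 13/2  [2·N = B+C = (7, 3)+(15, 10)]
   so N = (11, 13/2)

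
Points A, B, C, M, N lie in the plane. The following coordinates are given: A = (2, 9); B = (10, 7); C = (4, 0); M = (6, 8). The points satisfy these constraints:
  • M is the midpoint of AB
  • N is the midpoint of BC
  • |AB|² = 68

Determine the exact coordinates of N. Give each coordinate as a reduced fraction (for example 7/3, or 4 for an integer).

N = (7, 7/2)

1. N_x = 7  [2·N = B+C = (10, 7)+(4, 0)]
2. N_y = 7/2  [2·N = B+C = (10, 7)+(4, 0)]
   so N = (7, 7/2)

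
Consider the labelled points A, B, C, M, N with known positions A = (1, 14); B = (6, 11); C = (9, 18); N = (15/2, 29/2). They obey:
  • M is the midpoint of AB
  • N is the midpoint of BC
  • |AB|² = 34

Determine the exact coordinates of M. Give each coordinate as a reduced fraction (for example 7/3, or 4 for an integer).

M = (7/2, 25/2)

1. M_x = 7/2  [2·M = A+B = (1, 14)+(6, 11)]
2. M_y = 25/2  [2·M = A+B = (1, 14)+(6, 11)]
   so M = (7/2, 25/2)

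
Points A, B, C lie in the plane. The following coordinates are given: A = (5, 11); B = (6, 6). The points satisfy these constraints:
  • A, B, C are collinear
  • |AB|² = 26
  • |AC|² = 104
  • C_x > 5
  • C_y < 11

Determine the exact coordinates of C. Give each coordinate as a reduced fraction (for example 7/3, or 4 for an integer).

C = (7, 1)

1. C_x = 7  [[A, B, C are collinear ⇒ 5x+1y-36=0] ∩ [|C−(5, 11)|²=104]]
2. C_y = 1  [[A, B, C are collinear ⇒ 5x+1y-36=0] ∩ [|C−(5, 11)|²=104]]
   so C = (7, 1)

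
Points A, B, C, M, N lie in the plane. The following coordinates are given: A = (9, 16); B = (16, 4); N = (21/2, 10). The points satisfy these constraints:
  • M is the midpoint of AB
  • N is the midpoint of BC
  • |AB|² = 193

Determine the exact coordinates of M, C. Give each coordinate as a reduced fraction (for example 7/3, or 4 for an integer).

1. M_x = 25/2  [2·M = A+B = (9, 16)+(16, 4)]
2. M_y = 10  [2·M = A+B = (9, 16)+(16, 4)]
   so M = (25/2, 10)
3. C_x = 5  [C = 2·N−B = 2·(21/2, 10)−(16, 4)]
4. C_y = 16  [C = 2·N−B = 2·(21/2, 10)−(16, 4)]
   so C = (5, 16)

M = (25/2, 10)
C = (5, 16)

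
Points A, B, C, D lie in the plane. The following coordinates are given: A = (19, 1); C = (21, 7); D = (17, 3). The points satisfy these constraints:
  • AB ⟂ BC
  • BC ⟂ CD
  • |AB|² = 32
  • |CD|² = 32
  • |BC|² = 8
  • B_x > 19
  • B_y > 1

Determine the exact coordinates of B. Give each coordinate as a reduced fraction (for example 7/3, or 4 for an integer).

B = (23, 5)

1. B_x = 23  [[BC ⟂ CD ⇒ 4x+4y-112=0] ∩ [|B−(19, 1)|²=32]]
2. B_y = 5  [[BC ⟂ CD ⇒ 4x+4y-112=0] ∩ [|B−(19, 1)|²=32]]
   so B = (23, 5)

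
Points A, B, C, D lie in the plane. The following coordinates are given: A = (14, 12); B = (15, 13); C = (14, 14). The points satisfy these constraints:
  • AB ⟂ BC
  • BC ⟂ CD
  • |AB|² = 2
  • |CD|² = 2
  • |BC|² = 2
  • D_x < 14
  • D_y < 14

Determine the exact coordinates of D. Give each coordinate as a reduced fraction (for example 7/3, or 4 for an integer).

1. D_x = 13  [[BC ⟂ CD ⇒ -1x+1y=0] ∩ [|D−(14, 14)|²=2]]
2. D_y = 13  [[BC ⟂ CD ⇒ -1x+1y=0] ∩ [|D−(14, 14)|²=2]]
   so D = (13, 13)

D = (13, 13)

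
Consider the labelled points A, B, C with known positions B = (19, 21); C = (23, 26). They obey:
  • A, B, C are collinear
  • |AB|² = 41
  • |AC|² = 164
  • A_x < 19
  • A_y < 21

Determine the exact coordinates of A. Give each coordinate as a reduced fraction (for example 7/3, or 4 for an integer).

A = (15, 16)

1. A_x = 15  [[A, B, C are collinear ⇒ -5x+4y+11=0] ∩ [|A−(19, 21)|²=41]]
2. A_y = 16  [[A, B, C are collinear ⇒ -5x+4y+11=0] ∩ [|A−(19, 21)|²=41]]
   so A = (15, 16)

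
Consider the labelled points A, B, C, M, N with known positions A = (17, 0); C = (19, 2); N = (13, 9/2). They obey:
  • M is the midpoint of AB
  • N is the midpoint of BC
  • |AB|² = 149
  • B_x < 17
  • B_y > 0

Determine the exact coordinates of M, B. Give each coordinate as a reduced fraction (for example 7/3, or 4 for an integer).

1. B_x = 7  [B = 2·N−C = 2·(13, 9/2)−(19, 2)]
2. B_y = 7  [B = 2·N−C = 2·(13, 9/2)−(19, 2)]
   so B = (7, 7)
3. M_x = 12  [2·M = A+B = (17, 0)+(7, 7)]
4. M_y = 7/2  [2·M = A+B = (17, 0)+(7, 7)]
   so M = (12, 7/2)

M = (12, 7/2)
B = (7, 7)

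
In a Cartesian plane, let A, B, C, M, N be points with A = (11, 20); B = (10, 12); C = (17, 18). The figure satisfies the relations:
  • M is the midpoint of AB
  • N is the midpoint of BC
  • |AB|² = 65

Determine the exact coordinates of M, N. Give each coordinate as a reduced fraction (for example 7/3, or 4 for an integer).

M = (21/2, 16)
N = (27/2, 15)

1. M_x = 21/2  [2·M = A+B = (11, 20)+(10, 12)]
2. M_y = 16  [2·M = A+B = (11, 20)+(10, 12)]
   so M = (21/2, 16)
3. N_x = 27/2  [2·N = B+C = (10, 12)+(17, 18)]
4. N_y = 15  [2·N = B+C = (10, 12)+(17, 18)]
   so N = (27/2, 15)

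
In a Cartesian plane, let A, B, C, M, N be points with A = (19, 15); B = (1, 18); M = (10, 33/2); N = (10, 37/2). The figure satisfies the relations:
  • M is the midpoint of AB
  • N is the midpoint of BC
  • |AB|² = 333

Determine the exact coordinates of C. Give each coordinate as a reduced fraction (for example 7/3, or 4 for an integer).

C = (19, 19)

1. C_x = 19  [C = 2·N−B = 2·(10, 37/2)−(1, 18)]
2. C_y = 19  [C = 2·N−B = 2·(10, 37/2)−(1, 18)]
   so C = (19, 19)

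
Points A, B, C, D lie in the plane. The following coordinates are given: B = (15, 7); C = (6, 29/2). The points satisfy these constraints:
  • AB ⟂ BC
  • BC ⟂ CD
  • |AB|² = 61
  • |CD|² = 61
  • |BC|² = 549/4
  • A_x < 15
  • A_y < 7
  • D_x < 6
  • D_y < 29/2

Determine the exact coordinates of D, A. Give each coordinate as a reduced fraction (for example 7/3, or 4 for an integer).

1. D_x = 1  [[BC ⟂ CD ⇒ -9x+15/2y-219/4=0] ∩ [|D−(6, 29/2)|²=61]]
2. D_y = 17/2  [[BC ⟂ CD ⇒ -9x+15/2y-219/4=0] ∩ [|D−(6, 29/2)|²=61]]
   so D = (1, 17/2)
3. A_x = 10  [[AB ⟂ BC ⇒ 9x-15/2y-165/2=0] ∩ [|A−(15, 7)|²=61]]
4. A_y = 1  [[AB ⟂ BC ⇒ 9x-15/2y-165/2=0] ∩ [|A−(15, 7)|²=61]]
   so A = (10, 1)

D = (1, 17/2)
A = (10, 1)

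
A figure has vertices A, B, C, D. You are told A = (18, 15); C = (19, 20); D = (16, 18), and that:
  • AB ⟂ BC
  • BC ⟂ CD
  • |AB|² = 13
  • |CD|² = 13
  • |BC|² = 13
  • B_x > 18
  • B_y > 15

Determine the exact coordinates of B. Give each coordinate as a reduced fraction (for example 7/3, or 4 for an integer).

B = (21, 17)

1. B_x = 21  [[BC ⟂ CD ⇒ 3x+2y-97=0] ∩ [|B−(18, 15)|²=13]]
2. B_y = 17  [[BC ⟂ CD ⇒ 3x+2y-97=0] ∩ [|B−(18, 15)|²=13]]
   so B = (21, 17)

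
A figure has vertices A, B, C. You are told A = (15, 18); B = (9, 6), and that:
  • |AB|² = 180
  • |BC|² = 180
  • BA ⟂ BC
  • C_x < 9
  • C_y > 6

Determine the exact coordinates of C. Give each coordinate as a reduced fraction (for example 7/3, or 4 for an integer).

C = (-3, 12)

1. C_x = -3  [[BA ⟂ BC ⇒ 6x+12y-126=0] ∩ [|C−(9, 6)|²=180]]
2. C_y = 12  [[BA ⟂ BC ⇒ 6x+12y-126=0] ∩ [|C−(9, 6)|²=180]]
   so C = (-3, 12)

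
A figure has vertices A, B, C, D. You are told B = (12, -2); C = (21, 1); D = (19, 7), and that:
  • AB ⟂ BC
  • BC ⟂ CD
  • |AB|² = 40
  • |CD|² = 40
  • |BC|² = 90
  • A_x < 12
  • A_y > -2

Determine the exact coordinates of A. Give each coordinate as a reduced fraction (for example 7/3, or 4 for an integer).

A = (10, 4)

1. A_x = 10  [[AB ⟂ BC ⇒ -9x-3y+102=0] ∩ [|A−(12, -2)|²=40]]
2. A_y = 4  [[AB ⟂ BC ⇒ -9x-3y+102=0] ∩ [|A−(12, -2)|²=40]]
   so A = (10, 4)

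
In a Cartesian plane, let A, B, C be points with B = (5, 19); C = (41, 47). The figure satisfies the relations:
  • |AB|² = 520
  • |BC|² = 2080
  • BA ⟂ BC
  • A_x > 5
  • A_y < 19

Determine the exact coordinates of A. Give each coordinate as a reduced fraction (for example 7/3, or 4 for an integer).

A = (19, 1)

1. A_x = 19  [[BA ⟂ BC ⇒ 36x+28y-712=0] ∩ [|A−(5, 19)|²=520]]
2. A_y = 1  [[BA ⟂ BC ⇒ 36x+28y-712=0] ∩ [|A−(5, 19)|²=520]]
   so A = (19, 1)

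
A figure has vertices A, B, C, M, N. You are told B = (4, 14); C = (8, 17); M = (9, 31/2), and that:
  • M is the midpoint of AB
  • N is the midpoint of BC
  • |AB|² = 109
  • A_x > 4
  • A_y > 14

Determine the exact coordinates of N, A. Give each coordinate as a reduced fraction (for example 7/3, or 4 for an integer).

1. A_x = 14  [A = 2·M−B = 2·(9, 31/2)−(4, 14)]
2. A_y = 17  [A = 2·M−B = 2·(9, 31/2)−(4, 14)]
   so A = (14, 17)
3. N_x = 6  [2·N = B+C = (4, 14)+(8, 17)]
4. N_y = 31/2  [2·N = B+C = (4, 14)+(8, 17)]
   so N = (6, 31/2)

N = (6, 31/2)
A = (14, 17)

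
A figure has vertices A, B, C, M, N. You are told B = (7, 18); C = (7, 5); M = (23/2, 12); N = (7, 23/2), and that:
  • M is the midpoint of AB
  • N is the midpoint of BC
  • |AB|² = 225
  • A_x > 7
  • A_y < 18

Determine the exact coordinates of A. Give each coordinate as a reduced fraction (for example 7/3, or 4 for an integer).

A = (16, 6)

1. A_x = 16  [A = 2·M−B = 2·(23/2, 12)−(7, 18)]
2. A_y = 6  [A = 2·M−B = 2·(23/2, 12)−(7, 18)]
   so A = (16, 6)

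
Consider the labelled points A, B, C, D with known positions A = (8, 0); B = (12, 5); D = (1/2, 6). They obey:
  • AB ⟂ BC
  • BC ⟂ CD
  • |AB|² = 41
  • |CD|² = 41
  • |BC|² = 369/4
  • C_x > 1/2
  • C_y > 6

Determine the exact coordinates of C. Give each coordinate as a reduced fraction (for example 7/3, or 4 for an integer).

1. C_x = 9/2  [[AB ⟂ BC ⇒ 4x+5y-73=0] ∩ [|C−(1/2, 6)|²=41]]
2. C_y = 11  [[AB ⟂ BC ⇒ 4x+5y-73=0] ∩ [|C−(1/2, 6)|²=41]]
   so C = (9/2, 11)

C = (9/2, 11)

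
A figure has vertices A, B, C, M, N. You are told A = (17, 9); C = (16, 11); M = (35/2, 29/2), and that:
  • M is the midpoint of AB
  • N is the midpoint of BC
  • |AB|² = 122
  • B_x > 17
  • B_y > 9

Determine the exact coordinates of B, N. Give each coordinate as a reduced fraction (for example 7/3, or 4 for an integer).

1. B_x = 18  [B = 2·M−A = 2·(35/2, 29/2)−(17, 9)]
2. B_y = 20  [B = 2·M−A = 2·(35/2, 29/2)−(17, 9)]
   so B = (18, 20)
3. N_x = 17  [2·N = B+C = (18, 20)+(16, 11)]
4. N_y = 31/2  [2·N = B+C = (18, 20)+(16, 11)]
   so N = (17, 31/2)

B = (18, 20)
N = (17, 31/2)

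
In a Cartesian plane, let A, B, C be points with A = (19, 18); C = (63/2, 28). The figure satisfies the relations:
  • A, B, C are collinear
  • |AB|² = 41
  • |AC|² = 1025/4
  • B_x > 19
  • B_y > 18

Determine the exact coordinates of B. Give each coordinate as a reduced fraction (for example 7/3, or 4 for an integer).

1. B_x = 24  [[A, B, C are collinear ⇒ 10x-25/2y+35=0] ∩ [|B−(19, 18)|²=41]]
2. B_y = 22  [[A, B, C are collinear ⇒ 10x-25/2y+35=0] ∩ [|B−(19, 18)|²=41]]
   so B = (24, 22)

B = (24, 22)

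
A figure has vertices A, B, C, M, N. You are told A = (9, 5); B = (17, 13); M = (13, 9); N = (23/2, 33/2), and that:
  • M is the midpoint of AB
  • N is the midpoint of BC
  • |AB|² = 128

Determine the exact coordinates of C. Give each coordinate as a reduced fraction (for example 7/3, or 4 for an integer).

C = (6, 20)

1. C_x = 6  [C = 2·N−B = 2·(23/2, 33/2)−(17, 13)]
2. C_y = 20  [C = 2·N−B = 2·(23/2, 33/2)−(17, 13)]
   so C = (6, 20)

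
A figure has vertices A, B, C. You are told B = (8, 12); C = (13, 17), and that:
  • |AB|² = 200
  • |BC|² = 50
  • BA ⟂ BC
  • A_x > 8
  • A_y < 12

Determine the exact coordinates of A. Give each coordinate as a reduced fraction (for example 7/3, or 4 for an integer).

1. A_x = 18  [[BA ⟂ BC ⇒ 5x+5y-100=0] ∩ [|A−(8, 12)|²=200]]
2. A_y = 2  [[BA ⟂ BC ⇒ 5x+5y-100=0] ∩ [|A−(8, 12)|²=200]]
   so A = (18, 2)

A = (18, 2)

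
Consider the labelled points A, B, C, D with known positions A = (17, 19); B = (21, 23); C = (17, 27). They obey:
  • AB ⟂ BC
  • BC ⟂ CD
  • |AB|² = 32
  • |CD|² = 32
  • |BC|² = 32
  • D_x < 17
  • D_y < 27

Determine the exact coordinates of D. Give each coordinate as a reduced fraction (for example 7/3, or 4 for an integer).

D = (13, 23)

1. D_x = 13  [[BC ⟂ CD ⇒ -4x+4y-40=0] ∩ [|D−(17, 27)|²=32]]
2. D_y = 23  [[BC ⟂ CD ⇒ -4x+4y-40=0] ∩ [|D−(17, 27)|²=32]]
   so D = (13, 23)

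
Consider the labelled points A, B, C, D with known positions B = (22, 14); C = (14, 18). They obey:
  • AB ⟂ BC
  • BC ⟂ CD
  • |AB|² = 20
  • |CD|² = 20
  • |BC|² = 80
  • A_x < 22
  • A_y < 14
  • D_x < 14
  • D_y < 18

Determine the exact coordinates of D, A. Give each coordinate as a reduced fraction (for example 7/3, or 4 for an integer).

D = (12, 14)
A = (20, 10)

1. D_x = 12  [[BC ⟂ CD ⇒ -8x+4y+40=0] ∩ [|D−(14, 18)|²=20]]
2. D_y = 14  [[BC ⟂ CD ⇒ -8x+4y+40=0] ∩ [|D−(14, 18)|²=20]]
   so D = (12, 14)
3. A_x = 20  [[AB ⟂ BC ⇒ 8x-4y-120=0] ∩ [|A−(22, 14)|²=20]]
4. A_y = 10  [[AB ⟂ BC ⇒ 8x-4y-120=0] ∩ [|A−(22, 14)|²=20]]
   so A = (20, 10)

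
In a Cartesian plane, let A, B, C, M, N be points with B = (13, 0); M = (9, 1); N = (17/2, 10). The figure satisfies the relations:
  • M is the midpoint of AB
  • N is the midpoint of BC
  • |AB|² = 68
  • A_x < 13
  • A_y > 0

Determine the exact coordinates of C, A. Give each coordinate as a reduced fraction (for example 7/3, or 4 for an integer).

1. A_x = 5  [A = 2·M−B = 2·(9, 1)−(13, 0)]
2. A_y = 2  [A = 2·M−B = 2·(9, 1)−(13, 0)]
   so A = (5, 2)
3. C_x = 4  [C = 2·N−B = 2·(17/2, 10)−(13, 0)]
4. C_y = 20  [C = 2·N−B = 2·(17/2, 10)−(13, 0)]
   so C = (4, 20)

C = (4, 20)
A = (5, 2)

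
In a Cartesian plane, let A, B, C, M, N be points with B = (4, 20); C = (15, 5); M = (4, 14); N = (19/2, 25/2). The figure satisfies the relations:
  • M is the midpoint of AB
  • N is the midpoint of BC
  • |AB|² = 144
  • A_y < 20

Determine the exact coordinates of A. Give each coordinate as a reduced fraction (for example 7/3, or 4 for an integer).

A = (4, 8)

1. A_x = 4  [A = 2·M−B = 2·(4, 14)−(4, 20)]
2. A_y = 8  [A = 2·M−B = 2·(4, 14)−(4, 20)]
   so A = (4, 8)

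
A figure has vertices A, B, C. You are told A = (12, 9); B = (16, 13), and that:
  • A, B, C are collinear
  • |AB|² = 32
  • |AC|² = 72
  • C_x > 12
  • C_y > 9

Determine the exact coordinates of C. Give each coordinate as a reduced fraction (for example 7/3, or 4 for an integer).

C = (18, 15)

1. C_x = 18  [[A, B, C are collinear ⇒ -4x+4y+12=0] ∩ [|C−(12, 9)|²=72]]
2. C_y = 15  [[A, B, C are collinear ⇒ -4x+4y+12=0] ∩ [|C−(12, 9)|²=72]]
   so C = (18, 15)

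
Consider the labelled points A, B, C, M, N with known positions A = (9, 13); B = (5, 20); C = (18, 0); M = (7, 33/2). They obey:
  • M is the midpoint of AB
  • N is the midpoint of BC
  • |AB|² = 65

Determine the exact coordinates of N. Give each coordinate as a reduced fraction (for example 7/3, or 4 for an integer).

1. N_x = 23/2  [2·N = B+C = (5, 20)+(18, 0)]
2. N_y = 10  [2·N = B+C = (5, 20)+(18, 0)]
   so N = (23/2, 10)

N = (23/2, 10)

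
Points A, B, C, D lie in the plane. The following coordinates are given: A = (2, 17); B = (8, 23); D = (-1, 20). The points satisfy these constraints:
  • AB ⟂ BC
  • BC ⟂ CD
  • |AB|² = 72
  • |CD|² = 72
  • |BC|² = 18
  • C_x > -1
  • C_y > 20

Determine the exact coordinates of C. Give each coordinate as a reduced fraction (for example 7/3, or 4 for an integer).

1. C_x = 5  [[AB ⟂ BC ⇒ 6x+6y-186=0] ∩ [|C−(-1, 20)|²=72]]
2. C_y = 26  [[AB ⟂ BC ⇒ 6x+6y-186=0] ∩ [|C−(-1, 20)|²=72]]
   so C = (5, 26)

C = (5, 26)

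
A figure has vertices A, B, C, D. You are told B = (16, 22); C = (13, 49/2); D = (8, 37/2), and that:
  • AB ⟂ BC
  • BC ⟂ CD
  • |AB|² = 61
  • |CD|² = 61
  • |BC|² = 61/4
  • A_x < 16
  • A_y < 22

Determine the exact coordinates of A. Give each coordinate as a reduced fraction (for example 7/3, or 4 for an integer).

A = (11, 16)

1. A_x = 11  [[AB ⟂ BC ⇒ 3x-5/2y+7=0] ∩ [|A−(16, 22)|²=61]]
2. A_y = 16  [[AB ⟂ BC ⇒ 3x-5/2y+7=0] ∩ [|A−(16, 22)|²=61]]
   so A = (11, 16)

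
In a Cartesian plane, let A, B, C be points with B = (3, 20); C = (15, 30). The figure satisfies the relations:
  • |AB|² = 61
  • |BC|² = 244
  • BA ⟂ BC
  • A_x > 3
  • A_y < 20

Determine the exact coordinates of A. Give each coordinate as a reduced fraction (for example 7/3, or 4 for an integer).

1. A_x = 8  [[BA ⟂ BC ⇒ 12x+10y-236=0] ∩ [|A−(3, 20)|²=61]]
2. A_y = 14  [[BA ⟂ BC ⇒ 12x+10y-236=0] ∩ [|A−(3, 20)|²=61]]
   so A = (8, 14)

A = (8, 14)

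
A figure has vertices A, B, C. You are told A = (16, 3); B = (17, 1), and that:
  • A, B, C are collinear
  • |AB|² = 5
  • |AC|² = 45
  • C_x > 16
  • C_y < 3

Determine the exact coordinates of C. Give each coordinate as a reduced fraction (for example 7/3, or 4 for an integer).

C = (19, -3)

1. C_x = 19  [[A, B, C are collinear ⇒ 2x+1y-35=0] ∩ [|C−(16, 3)|²=45]]
2. C_y = -3  [[A, B, C are collinear ⇒ 2x+1y-35=0] ∩ [|C−(16, 3)|²=45]]
   so C = (19, -3)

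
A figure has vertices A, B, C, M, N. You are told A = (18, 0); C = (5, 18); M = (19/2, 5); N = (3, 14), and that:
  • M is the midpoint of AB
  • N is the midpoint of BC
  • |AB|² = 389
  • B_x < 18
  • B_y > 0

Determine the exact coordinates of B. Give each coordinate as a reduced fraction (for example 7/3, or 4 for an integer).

B = (1, 10)

1. B_x = 1  [B = 2·M−A = 2·(19/2, 5)−(18, 0)]
2. B_y = 10  [B = 2·M−A = 2·(19/2, 5)−(18, 0)]
   so B = (1, 10)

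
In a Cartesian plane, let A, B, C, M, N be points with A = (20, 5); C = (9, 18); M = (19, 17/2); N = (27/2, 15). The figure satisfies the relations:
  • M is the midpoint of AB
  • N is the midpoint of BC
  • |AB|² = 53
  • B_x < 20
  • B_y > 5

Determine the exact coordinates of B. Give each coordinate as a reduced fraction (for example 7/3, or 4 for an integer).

1. B_x = 18  [B = 2·M−A = 2·(19, 17/2)−(20, 5)]
2. B_y = 12  [B = 2·M−A = 2·(19, 17/2)−(20, 5)]
   so B = (18, 12)

B = (18, 12)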